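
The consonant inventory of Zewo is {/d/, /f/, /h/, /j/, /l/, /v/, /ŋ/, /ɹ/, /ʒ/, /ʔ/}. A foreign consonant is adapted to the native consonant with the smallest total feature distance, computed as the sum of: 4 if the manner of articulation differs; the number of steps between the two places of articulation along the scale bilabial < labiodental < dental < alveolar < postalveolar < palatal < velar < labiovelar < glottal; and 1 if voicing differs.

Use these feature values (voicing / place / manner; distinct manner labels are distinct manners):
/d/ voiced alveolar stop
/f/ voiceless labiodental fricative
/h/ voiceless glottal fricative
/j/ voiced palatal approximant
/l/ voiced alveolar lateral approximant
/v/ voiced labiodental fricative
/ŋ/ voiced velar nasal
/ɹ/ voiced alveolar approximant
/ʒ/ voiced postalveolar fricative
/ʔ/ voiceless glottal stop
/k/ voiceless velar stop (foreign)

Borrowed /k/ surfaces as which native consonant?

/ʔ/ is closest: same manner (stop), place distance 2 (velar→glottal), same voicing; total 2. Next closest is /d/ at distance 4.

ʔ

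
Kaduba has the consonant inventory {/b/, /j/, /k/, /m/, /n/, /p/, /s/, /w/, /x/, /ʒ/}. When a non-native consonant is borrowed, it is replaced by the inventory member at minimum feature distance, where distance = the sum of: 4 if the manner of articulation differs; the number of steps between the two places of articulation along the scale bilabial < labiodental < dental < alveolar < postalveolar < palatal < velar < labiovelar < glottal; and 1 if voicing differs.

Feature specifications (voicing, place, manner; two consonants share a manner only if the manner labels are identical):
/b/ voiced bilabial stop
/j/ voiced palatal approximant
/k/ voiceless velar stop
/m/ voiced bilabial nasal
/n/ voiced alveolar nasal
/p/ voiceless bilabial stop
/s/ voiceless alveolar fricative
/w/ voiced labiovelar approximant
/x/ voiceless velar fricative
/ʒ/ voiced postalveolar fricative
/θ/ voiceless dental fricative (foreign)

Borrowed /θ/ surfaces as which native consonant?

/s/ is closest: same manner (fricative), place distance 1 (dental→alveolar), same voicing; total 1. Next closest is /ʒ/ at distance 3.

s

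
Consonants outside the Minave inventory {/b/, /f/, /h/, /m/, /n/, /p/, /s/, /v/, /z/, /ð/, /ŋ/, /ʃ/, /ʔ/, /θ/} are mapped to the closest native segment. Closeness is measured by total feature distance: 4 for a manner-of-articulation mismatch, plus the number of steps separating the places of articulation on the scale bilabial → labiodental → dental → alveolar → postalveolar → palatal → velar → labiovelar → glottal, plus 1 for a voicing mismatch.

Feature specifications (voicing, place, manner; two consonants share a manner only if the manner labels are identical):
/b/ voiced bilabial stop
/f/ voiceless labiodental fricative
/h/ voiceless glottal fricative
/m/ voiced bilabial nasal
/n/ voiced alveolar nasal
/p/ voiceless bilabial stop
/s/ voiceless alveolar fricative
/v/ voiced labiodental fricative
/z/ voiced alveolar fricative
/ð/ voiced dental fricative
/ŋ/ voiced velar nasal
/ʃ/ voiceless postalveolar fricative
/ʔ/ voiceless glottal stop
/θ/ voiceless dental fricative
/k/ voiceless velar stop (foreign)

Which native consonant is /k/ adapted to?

ʔ

/ʔ/ is closest: same manner (stop), place distance 2 (velar→glottal), same voicing; total 2. Next closest is /ŋ/ at distance 5.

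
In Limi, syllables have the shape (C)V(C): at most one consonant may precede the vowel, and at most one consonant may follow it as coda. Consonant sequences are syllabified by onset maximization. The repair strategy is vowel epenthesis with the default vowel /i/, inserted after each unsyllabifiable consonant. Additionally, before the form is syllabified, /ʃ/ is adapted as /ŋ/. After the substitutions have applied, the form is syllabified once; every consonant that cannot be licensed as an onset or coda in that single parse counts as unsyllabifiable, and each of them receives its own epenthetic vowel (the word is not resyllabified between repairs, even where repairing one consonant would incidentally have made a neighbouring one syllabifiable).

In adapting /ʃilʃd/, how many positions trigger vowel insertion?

2

After substitution the input is /ŋilŋd/.
The unsyllabifiable consonants are /ŋ/, /d/; each receives one epenthetic vowel.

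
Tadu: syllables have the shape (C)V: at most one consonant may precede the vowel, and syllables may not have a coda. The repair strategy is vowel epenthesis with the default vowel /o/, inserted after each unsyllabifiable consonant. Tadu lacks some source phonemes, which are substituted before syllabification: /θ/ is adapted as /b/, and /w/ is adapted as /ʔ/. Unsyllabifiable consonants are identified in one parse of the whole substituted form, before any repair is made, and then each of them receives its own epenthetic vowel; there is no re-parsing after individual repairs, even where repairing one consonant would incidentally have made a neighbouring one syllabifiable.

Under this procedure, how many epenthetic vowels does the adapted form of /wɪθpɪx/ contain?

After substitution the input is /ʔɪbpɪx/.
The unsyllabifiable consonants are /b/, /x/; each receives one epenthetic vowel.

2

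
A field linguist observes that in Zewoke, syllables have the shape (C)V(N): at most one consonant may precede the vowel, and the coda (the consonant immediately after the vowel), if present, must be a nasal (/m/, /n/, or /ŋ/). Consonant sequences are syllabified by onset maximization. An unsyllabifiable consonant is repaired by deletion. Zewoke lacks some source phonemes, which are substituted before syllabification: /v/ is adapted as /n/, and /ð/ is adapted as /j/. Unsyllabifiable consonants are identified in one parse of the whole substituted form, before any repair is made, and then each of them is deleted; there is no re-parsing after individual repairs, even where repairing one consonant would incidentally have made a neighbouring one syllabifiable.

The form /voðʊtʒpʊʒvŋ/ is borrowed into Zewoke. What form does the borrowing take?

Substitution: /v/ → /n/, /ð/ → /j/, giving /nojʊtʒpʊʒnŋ/.
Under (C)V(N), the unsyllabifiable consonants are /t/, /ʒ/, /ʒ/, /n/, /ŋ/ (only a nasal (/m/, /n/, or /ŋ/) is licensed in coda position; onsets are limited to one consonant).
Deleting the stranded consonants removes /t/, /ʒ/, /ʒ/, /n/, /ŋ/.

nojʊpʊ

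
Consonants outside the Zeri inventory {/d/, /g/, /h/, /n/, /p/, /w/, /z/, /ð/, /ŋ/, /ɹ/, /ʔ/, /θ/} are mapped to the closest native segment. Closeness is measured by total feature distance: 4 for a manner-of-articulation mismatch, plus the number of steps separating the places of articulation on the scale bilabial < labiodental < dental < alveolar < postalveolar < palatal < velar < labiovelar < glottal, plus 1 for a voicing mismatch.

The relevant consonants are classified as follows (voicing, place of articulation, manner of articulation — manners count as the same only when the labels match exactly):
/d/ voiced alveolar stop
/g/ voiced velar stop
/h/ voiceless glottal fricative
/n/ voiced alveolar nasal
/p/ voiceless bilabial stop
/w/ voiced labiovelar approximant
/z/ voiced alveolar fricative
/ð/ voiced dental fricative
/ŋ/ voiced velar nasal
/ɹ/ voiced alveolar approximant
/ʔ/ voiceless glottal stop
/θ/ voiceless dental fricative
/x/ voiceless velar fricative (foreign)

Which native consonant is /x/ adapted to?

/h/ is closest: same manner (fricative), place distance 2 (velar→glottal), same voicing; total 2. Next closest is /z/ at distance 4.

h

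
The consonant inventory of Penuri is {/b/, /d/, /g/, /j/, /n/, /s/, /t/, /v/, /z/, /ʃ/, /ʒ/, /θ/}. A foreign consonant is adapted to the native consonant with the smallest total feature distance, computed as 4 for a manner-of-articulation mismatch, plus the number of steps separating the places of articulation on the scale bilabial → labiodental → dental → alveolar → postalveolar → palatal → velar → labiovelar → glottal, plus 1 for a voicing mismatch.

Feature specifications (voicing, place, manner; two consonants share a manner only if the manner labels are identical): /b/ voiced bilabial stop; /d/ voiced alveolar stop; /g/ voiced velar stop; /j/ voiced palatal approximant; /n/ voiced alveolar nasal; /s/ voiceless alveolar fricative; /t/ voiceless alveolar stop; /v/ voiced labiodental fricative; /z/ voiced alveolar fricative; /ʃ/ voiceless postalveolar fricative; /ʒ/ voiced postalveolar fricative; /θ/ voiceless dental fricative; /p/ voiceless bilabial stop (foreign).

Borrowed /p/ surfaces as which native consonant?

b

/b/ is closest: same manner (stop), place distance 0 (bilabial→bilabial), voicing differs (+1); total 1. Next closest is /t/ at distance 3.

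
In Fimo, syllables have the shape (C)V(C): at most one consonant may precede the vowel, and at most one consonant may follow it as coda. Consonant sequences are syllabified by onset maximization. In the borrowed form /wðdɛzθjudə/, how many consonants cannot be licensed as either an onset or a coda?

The consonants /w/, /ð/, /θ/ cannot be parsed into a legal (C)V(C) syllable (at most one coda consonant is licensed; onsets are limited to one consonant).

3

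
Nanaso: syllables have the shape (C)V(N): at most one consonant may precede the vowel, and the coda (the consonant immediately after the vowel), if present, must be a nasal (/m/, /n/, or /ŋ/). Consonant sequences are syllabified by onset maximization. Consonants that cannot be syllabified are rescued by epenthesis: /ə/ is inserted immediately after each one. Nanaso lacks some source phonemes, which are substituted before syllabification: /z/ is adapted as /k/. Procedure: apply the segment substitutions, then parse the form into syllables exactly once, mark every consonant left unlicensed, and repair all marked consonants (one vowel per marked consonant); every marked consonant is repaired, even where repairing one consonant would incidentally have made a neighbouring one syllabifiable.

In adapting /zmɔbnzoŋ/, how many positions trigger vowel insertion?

After substitution the input is /kmɔbnkoŋ/.
The unsyllabifiable consonants are /k/, /b/, /n/; each receives one epenthetic vowel.

3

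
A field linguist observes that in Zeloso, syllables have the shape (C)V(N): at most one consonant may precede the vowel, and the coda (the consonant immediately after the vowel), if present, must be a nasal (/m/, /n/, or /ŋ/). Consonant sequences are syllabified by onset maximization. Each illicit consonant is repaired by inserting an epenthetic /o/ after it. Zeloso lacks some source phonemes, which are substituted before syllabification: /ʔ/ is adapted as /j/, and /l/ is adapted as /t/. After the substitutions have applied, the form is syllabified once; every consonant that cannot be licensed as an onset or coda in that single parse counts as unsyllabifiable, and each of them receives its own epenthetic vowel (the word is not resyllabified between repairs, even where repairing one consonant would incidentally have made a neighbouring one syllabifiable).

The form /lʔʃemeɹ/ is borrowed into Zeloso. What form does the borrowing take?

Substitution: /l/ → /t/, /ʔ/ → /j/, giving /tjʃemeɹ/.
The consonants /t/, /j/, /ɹ/ cannot be parsed into a legal (C)V(N) syllable (only a nasal (/m/, /n/, or /ŋ/) is licensed in coda position; onsets are limited to one consonant).
Inserting the epenthetic vowel yields /t/ → /to/, /j/ → /jo/, /ɹ/ → /ɹo/.

tojoʃemeɹo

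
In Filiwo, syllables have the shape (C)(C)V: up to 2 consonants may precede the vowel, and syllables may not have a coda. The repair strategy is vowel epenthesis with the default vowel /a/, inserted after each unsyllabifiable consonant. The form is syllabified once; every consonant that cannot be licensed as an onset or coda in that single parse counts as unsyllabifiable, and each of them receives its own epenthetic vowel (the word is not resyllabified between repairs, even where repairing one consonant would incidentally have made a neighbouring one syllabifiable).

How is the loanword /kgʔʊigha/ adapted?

kagʔʊigha

The consonants /k/ cannot be parsed into a legal (C)(C)V syllable (no codas are permitted; onsets may contain at most 2 consonants).
Epenthesis after each stranded consonant: /k/ → /ka/.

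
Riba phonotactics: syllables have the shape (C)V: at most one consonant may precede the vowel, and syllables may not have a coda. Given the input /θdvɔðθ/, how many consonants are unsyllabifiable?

4

Under (C)V, the unsyllabifiable consonants are /θ/, /d/, /ð/, /θ/ (no codas are permitted; onsets are limited to one consonant).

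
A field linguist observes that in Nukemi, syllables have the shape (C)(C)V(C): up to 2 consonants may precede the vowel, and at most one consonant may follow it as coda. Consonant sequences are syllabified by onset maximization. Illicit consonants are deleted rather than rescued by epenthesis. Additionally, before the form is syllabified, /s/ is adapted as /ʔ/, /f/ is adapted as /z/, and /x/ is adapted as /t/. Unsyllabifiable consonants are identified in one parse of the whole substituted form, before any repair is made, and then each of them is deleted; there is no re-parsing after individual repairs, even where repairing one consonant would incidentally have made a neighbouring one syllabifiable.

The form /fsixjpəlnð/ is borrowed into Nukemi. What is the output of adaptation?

Substitution: /f/ → /z/, /s/ → /ʔ/, /x/ → /t/, giving /zʔitjpəlnð/.
Under (C)(C)V(C), the unsyllabifiable consonants are /n/, /ð/ (at most one coda consonant is licensed; onsets may contain at most 2 consonants).
Deletion applies to /n/, /ð/.

zʔitjpəl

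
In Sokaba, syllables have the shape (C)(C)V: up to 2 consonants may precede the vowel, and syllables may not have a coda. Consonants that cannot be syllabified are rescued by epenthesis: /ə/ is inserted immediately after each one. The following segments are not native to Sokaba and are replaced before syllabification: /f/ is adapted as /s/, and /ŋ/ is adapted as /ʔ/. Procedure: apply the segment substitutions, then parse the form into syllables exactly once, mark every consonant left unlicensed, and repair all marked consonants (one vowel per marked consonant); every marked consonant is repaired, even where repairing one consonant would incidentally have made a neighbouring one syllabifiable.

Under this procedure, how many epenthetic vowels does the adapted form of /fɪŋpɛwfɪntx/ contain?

After substitution the input is /sɪʔpɛwsɪntx/.
The unsyllabifiable consonants are /n/, /t/, /x/; each receives one epenthetic vowel.

3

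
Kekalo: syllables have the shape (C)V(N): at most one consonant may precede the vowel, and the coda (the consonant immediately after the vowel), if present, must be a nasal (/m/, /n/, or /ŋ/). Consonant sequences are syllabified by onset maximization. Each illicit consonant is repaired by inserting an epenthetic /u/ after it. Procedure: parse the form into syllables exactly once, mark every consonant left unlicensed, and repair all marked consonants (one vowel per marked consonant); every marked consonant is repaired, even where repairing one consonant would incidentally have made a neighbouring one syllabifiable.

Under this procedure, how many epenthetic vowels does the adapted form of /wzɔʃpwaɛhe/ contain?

The unsyllabifiable consonants are /w/, /ʃ/, /p/; each receives one epenthetic vowel.

3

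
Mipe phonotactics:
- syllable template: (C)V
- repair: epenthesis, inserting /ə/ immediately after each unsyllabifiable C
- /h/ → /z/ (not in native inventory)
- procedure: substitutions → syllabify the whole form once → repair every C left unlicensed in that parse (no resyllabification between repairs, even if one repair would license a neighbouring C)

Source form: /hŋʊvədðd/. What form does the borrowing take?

zəŋʊvədəðədə

Substitution: /h/ → /z/, giving /zŋʊvədðd/.
The consonants /z/, /d/, /ð/, /d/ cannot be parsed into a legal (C)V syllable (no codas are permitted; onsets are limited to one consonant).
Each unlicensed consonant becomes the onset of a new syllable: /z/ → /zə/, /d/ → /də/, /ð/ → /ðə/, /d/ → /də/.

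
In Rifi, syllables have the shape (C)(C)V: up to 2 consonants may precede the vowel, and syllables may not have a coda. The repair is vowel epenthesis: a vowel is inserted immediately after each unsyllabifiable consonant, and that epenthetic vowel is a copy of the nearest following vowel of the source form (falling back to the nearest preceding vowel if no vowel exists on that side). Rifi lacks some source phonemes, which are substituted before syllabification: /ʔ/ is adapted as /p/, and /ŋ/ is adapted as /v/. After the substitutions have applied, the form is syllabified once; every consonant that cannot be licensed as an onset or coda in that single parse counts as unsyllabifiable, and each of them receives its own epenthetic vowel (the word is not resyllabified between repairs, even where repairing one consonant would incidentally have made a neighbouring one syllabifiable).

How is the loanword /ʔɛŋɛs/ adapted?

pɛvɛsɛ

Substitution: /ʔ/ → /p/, /ŋ/ → /v/, giving /pɛvɛs/.
The consonants /s/ cannot be parsed into a legal (C)(C)V syllable (no codas are permitted; onsets may contain at most 2 consonants).
Inserting the epenthetic vowel yields /s/ → /sɛ/.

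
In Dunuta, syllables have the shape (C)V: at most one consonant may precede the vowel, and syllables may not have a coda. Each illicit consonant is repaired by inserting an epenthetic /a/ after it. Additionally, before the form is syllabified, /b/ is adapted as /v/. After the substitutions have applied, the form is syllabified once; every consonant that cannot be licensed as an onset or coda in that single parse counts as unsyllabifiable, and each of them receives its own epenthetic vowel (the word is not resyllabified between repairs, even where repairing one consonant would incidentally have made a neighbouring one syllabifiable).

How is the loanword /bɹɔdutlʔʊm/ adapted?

Substitution: /b/ → /v/, giving /vɹɔdutlʔʊm/.
The consonants /v/, /t/, /l/, /m/ cannot be parsed into a legal (C)V syllable (no codas are permitted; onsets are limited to one consonant).
Epenthesis after each stranded consonant: /v/ → /va/, /t/ → /ta/, /l/ → /la/, /m/ → /ma/.

vaɹɔdutalaʔʊma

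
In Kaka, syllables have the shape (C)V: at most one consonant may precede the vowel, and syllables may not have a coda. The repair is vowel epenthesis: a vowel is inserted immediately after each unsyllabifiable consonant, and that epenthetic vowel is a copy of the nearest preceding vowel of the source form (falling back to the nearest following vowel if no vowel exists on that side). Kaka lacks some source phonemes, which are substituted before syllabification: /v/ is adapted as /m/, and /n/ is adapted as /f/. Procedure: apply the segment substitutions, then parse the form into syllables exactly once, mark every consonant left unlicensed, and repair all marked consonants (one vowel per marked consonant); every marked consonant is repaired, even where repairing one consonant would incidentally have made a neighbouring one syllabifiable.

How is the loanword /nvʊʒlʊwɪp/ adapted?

fʊmʊʒʊlʊwɪpɪ

Substitution: /n/ → /f/, /v/ → /m/, giving /fmʊʒlʊwɪp/.
Syllabifying with onset maximization leaves /f/, /ʒ/, /p/ stranded (no codas are permitted; onsets are limited to one consonant).
Epenthesis after each stranded consonant: /f/ → /fʊ/, /ʒ/ → /ʒʊ/, /p/ → /pɪ/.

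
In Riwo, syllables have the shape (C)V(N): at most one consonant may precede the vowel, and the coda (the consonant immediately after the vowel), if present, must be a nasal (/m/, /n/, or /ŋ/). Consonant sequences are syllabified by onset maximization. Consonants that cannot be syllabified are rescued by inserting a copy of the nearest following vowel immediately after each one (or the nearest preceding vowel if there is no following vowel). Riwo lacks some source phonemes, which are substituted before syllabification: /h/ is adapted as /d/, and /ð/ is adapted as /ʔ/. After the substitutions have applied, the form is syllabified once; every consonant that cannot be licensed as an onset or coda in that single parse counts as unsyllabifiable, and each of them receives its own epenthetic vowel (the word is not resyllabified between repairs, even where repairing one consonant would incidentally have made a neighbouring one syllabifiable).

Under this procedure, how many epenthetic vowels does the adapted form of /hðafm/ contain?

3

After substitution the input is /dʔafm/.
The unsyllabifiable consonants are /d/, /f/, /m/; each receives one epenthetic vowel.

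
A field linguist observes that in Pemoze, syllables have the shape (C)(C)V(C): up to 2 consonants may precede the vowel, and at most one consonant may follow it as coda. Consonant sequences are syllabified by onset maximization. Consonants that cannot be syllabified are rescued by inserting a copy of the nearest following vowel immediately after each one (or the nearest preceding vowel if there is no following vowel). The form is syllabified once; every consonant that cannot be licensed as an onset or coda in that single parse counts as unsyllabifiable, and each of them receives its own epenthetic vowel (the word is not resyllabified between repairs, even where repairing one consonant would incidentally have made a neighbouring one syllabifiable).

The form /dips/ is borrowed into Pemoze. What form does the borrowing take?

Under (C)(C)V(C), the unsyllabifiable consonants are /s/ (at most one coda consonant is licensed; onsets may contain at most 2 consonants).
Each unlicensed consonant becomes the onset of a new syllable: /s/ → /si/.

dipsi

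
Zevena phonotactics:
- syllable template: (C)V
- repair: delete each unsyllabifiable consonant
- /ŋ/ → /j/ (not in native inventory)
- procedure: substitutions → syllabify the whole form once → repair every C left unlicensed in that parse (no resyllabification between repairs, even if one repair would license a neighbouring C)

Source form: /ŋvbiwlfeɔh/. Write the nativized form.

Substitution: /ŋ/ → /j/, giving /jvbiwlfeɔh/.
Syllabifying with onset maximization leaves /j/, /v/, /w/, /l/, /h/ stranded (no codas are permitted; onsets are limited to one consonant).
Deleting the stranded consonants removes /j/, /v/, /w/, /l/, /h/.

bifeɔ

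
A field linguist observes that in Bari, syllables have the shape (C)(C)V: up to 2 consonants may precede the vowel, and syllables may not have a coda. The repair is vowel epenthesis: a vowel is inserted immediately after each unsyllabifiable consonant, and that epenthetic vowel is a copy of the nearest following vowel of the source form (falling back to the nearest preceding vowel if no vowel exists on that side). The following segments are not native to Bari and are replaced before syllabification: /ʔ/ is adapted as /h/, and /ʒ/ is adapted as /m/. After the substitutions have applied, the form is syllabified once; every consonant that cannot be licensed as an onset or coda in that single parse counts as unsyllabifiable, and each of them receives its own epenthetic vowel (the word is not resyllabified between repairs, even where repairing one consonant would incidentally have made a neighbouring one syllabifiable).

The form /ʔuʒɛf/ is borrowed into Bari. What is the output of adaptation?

Substitution: /ʔ/ → /h/, /ʒ/ → /m/, giving /humɛf/.
The consonants /f/ cannot be parsed into a legal (C)(C)V syllable (no codas are permitted; onsets may contain at most 2 consonants).
Epenthesis after each stranded consonant: /f/ → /fɛ/.

humɛfɛ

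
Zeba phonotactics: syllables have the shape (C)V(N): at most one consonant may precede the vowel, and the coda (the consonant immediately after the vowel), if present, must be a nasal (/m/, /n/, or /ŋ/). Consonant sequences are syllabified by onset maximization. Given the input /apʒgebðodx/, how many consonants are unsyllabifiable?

5

The consonants /p/, /ʒ/, /b/, /d/, /x/ cannot be parsed into a legal (C)V(N) syllable (only a nasal (/m/, /n/, or /ŋ/) is licensed in coda position; onsets are limited to one consonant).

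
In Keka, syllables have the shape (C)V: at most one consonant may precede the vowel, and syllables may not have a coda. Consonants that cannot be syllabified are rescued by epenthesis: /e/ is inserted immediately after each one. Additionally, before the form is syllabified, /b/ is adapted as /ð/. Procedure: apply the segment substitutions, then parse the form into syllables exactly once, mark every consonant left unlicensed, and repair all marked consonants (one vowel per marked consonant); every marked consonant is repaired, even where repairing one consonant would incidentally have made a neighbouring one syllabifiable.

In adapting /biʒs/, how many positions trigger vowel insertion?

After substitution the input is /ðiʒs/.
The unsyllabifiable consonants are /ʒ/, /s/; each receives one epenthetic vowel.

2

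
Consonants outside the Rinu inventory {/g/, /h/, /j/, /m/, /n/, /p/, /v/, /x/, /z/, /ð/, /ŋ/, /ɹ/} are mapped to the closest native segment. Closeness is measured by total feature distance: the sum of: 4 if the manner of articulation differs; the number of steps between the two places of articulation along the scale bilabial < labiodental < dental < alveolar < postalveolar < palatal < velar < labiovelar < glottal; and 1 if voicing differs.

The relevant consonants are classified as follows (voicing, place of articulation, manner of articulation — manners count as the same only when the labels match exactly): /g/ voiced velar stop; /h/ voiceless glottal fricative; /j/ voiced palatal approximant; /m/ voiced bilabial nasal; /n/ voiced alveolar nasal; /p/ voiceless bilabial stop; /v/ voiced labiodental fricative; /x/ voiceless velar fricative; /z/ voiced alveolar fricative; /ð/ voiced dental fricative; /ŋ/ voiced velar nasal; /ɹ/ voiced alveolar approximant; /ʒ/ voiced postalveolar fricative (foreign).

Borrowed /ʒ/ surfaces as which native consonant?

/z/ is closest: same manner (fricative), place distance 1 (postalveolar→alveolar), same voicing; total 1. Next closest is /ð/ at distance 2.

z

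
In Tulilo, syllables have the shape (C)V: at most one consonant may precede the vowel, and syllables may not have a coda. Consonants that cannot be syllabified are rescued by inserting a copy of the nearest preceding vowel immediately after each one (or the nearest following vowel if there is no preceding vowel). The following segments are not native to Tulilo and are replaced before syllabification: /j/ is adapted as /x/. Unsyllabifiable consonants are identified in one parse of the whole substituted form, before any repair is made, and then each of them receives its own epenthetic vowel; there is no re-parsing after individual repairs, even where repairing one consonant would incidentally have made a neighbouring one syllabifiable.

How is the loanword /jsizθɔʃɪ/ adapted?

xisiziθɔʃɪ

Substitution: /j/ → /x/, giving /xsizθɔʃɪ/.
Under (C)V, the unsyllabifiable consonants are /x/, /z/ (no codas are permitted; onsets are limited to one consonant).
Inserting the epenthetic vowel yields /x/ → /xi/, /z/ → /zi/.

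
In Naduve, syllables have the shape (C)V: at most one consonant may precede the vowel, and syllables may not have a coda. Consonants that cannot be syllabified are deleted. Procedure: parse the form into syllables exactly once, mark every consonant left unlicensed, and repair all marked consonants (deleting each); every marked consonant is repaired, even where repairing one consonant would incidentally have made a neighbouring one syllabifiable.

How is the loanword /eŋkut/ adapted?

eku

Under (C)V, the unsyllabifiable consonants are /ŋ/, /t/ (no codas are permitted; onsets are limited to one consonant).
Deleting the stranded consonants removes /ŋ/, /t/.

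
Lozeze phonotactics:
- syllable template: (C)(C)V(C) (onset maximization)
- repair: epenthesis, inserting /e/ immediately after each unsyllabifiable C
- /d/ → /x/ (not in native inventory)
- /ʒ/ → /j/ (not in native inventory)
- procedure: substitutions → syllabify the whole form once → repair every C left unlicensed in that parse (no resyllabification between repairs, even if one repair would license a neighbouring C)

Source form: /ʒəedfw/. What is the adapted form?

Substitution: /ʒ/ → /j/, /d/ → /x/, giving /jəexfw/.
Under (C)(C)V(C), the unsyllabifiable consonants are /f/, /w/ (at most one coda consonant is licensed; onsets may contain at most 2 consonants).
Epenthesis after each stranded consonant: /f/ → /fe/, /w/ → /we/.

jəexfewe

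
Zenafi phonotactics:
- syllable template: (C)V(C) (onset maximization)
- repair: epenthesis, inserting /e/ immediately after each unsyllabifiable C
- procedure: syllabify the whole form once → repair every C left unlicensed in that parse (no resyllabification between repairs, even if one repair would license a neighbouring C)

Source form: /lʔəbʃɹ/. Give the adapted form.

leʔəbʃeɹe

Syllabifying with onset maximization leaves /l/, /ʃ/, /ɹ/ stranded (at most one coda consonant is licensed; onsets are limited to one consonant).
Each unlicensed consonant becomes the onset of a new syllable: /l/ → /le/, /ʃ/ → /ʃe/, /ɹ/ → /ɹe/.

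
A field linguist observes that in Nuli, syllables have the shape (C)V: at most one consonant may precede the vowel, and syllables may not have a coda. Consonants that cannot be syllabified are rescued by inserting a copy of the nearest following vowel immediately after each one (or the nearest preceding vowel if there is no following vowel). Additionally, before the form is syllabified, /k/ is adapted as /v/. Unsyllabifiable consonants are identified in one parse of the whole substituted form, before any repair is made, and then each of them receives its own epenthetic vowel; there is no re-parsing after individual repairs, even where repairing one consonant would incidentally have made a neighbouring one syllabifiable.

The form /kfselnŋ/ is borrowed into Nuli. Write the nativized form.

Substitution: /k/ → /v/, giving /vfselnŋ/.
Under (C)V, the unsyllabifiable consonants are /v/, /f/, /l/, /n/, /ŋ/ (no codas are permitted; onsets are limited to one consonant).
Epenthesis after each stranded consonant: /v/ → /ve/, /f/ → /fe/, /l/ → /le/, /n/ → /ne/, /ŋ/ → /ŋe/.

vefeseleneŋe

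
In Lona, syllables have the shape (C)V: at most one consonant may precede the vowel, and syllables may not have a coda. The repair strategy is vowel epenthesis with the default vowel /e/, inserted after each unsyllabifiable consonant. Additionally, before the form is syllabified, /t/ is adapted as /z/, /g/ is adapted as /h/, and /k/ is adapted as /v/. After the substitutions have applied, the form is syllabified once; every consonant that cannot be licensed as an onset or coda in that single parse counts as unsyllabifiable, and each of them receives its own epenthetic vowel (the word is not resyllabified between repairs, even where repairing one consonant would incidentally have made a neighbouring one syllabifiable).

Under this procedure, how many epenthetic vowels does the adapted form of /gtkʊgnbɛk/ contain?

After substitution the input is /hzvʊhnbɛv/.
The unsyllabifiable consonants are /h/, /z/, /h/, /n/, /v/; each receives one epenthetic vowel.

5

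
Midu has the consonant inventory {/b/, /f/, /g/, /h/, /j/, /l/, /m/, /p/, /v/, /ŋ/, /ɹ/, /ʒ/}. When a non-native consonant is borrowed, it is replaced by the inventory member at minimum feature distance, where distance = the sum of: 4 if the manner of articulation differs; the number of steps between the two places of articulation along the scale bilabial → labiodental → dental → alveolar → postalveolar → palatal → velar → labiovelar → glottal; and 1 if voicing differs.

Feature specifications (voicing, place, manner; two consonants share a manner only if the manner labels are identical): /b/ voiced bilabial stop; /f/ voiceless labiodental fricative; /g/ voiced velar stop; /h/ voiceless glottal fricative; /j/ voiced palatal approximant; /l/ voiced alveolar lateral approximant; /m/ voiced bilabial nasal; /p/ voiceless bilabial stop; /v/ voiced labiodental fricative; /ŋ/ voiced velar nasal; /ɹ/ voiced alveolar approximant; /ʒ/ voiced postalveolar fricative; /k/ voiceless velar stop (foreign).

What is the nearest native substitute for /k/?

g

/g/ is closest: same manner (stop), place distance 0 (velar→velar), voicing differs (+1); total 1. Next closest is /ŋ/ at distance 5.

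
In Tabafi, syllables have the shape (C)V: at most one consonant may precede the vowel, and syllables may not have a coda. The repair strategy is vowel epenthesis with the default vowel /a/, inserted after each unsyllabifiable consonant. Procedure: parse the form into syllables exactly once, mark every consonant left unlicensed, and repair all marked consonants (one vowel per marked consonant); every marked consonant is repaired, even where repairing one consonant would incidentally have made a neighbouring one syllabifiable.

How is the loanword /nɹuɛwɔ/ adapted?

Syllabifying with onset maximization leaves /n/ stranded (no codas are permitted; onsets are limited to one consonant).
Each unlicensed consonant becomes the onset of a new syllable: /n/ → /na/.

naɹuɛwɔ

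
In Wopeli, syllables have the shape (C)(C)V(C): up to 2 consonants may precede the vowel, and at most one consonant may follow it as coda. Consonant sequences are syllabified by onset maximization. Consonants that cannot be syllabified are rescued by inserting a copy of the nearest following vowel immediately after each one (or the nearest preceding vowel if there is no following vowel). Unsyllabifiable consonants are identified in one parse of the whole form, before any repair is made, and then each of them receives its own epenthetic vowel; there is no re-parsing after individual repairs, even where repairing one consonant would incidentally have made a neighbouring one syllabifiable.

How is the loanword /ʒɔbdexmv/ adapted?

ʒɔbdexmeve

Under (C)(C)V(C), the unsyllabifiable consonants are /m/, /v/ (at most one coda consonant is licensed; onsets may contain at most 2 consonants).
Inserting the epenthetic vowel yields /m/ → /me/, /v/ → /ve/.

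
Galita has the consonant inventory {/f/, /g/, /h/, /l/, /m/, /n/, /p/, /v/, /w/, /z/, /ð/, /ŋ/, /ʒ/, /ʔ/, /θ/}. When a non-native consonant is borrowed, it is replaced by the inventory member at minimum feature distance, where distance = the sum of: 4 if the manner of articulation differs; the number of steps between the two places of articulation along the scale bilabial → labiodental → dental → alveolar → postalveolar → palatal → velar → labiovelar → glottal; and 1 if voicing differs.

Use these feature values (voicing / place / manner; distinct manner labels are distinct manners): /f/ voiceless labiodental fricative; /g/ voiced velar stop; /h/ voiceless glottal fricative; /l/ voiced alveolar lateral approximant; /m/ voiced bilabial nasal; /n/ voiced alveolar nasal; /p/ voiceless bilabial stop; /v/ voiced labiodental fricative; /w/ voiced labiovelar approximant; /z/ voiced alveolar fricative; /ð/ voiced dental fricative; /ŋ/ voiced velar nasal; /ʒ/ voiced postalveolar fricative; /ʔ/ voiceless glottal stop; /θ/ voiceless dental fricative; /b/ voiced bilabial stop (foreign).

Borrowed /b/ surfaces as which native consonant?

p

/p/ is closest: same manner (stop), place distance 0 (bilabial→bilabial), voicing differs (+1); total 1. Next closest is /m/ at distance 4.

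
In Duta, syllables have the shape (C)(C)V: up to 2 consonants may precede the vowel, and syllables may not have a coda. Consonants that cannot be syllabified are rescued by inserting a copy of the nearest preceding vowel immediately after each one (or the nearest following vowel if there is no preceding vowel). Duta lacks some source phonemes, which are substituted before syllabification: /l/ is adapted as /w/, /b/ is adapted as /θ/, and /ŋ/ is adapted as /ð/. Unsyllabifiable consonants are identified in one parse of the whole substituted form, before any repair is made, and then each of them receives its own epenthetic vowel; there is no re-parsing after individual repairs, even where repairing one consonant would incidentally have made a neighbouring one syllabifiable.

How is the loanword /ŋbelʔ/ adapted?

Substitution: /ŋ/ → /ð/, /b/ → /θ/, /l/ → /w/, giving /ðθewʔ/.
Under (C)(C)V, the unsyllabifiable consonants are /w/, /ʔ/ (no codas are permitted; onsets may contain at most 2 consonants).
Epenthesis after each stranded consonant: /w/ → /we/, /ʔ/ → /ʔe/.

ðθeweʔe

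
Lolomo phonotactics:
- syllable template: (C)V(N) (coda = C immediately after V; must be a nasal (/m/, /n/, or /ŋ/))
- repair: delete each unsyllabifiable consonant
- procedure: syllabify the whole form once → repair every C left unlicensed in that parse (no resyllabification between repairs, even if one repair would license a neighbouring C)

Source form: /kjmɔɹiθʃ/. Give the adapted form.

mɔɹi

Under (C)V(N), the unsyllabifiable consonants are /k/, /j/, /θ/, /ʃ/ (only a nasal (/m/, /n/, or /ŋ/) is licensed in coda position; onsets are limited to one consonant).
Each unlicensed consonant is deleted: /k/, /j/, /θ/, /ʃ/.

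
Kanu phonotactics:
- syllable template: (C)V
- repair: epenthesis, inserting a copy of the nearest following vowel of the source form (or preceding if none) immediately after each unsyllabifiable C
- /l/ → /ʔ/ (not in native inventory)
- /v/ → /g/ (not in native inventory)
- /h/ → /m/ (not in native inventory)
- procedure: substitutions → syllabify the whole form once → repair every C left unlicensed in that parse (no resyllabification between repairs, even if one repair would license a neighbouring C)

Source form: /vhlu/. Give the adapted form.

Substitution: /v/ → /g/, /h/ → /m/, /l/ → /ʔ/, giving /gmʔu/.
The consonants /g/, /m/ cannot be parsed into a legal (C)V syllable (no codas are permitted; onsets are limited to one consonant).
Inserting the epenthetic vowel yields /g/ → /gu/, /m/ → /mu/.

gumuʔu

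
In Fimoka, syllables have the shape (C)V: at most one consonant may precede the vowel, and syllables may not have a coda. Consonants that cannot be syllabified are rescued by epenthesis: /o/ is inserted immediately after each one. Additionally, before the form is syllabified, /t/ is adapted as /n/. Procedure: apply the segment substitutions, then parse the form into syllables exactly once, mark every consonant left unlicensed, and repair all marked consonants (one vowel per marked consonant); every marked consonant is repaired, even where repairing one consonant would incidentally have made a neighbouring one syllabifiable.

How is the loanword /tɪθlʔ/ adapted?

Substitution: /t/ → /n/, giving /nɪθlʔ/.
The consonants /θ/, /l/, /ʔ/ cannot be parsed into a legal (C)V syllable (no codas are permitted; onsets are limited to one consonant).
Inserting the epenthetic vowel yields /θ/ → /θo/, /l/ → /lo/, /ʔ/ → /ʔo/.

nɪθoloʔo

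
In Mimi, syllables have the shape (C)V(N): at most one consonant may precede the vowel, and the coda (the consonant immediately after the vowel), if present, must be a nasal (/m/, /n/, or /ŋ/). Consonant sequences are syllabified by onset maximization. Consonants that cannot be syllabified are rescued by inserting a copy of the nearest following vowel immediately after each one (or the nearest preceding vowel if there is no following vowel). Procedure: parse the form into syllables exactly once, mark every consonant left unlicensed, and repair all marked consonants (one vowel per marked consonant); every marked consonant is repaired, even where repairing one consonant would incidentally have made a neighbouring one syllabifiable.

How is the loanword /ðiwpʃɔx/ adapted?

ðiwɔpɔʃɔxɔ

Under (C)V(N), the unsyllabifiable consonants are /w/, /p/, /x/ (only a nasal (/m/, /n/, or /ŋ/) is licensed in coda position; onsets are limited to one consonant).
Inserting the epenthetic vowel yields /w/ → /wɔ/, /p/ → /pɔ/, /x/ → /xɔ/.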